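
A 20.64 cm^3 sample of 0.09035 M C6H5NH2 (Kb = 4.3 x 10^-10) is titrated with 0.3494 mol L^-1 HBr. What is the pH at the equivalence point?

n(C6H5NH2) = 0.09035 x 0.02064 = 0.001865 mol; V(HBr) at equivalence = 0.001865/0.3494 = 0.005337 L.
At equivalence the base is fully converted to C6H5NH3+; total volume = 0.02598 L, so [C6H5NH3+] = 0.001865/0.02598 = 0.07179 M.
Ka(C6H5NH3+) = Kw/Kb = 1.0e-14 / 4.3 x 10^-10 = 2.33e-5.
[H^+] = sqrt(Ka x [C6H5NH3+]) = sqrt(2.33e-5 x 0.07179) = 0.00129 M.
pH = -log(0.00129) = 2.89.

2.89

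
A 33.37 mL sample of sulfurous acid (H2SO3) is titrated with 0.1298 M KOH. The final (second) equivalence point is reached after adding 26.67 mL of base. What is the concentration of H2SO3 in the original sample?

0.0519 M

n(KOH) = 0.1298 x 0.02667 = 0.003462 mol.
At the final (second) equivalence point, 2 mol OH^- react per mol H2SO3, so n(H2SO3) = 0.003462 / 2 = 0.001731 mol.
[H2SO3] = 0.001731 / 0.03337 L = 0.0519 M.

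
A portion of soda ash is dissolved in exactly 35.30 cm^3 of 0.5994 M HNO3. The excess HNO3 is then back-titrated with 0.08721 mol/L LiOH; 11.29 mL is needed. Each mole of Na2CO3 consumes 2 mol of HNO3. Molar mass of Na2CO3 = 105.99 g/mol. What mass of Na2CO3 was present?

1.07 g

Total n(HNO3) added = 0.5994 x 0.03530 = 0.02116 mol.
n(LiOH) used = 0.08721 x 0.01129 = 0.0009846 mol, which equals the excess n(HNO3).
So n(HNO3) consumed by the sample = 0.02116 - 0.0009846 = 0.02017 mol.
n(Na2CO3) = 0.02017 / 2 = 0.01009 mol.
mass = 0.01009 mol x 105.99 g/mol = 1.07 g.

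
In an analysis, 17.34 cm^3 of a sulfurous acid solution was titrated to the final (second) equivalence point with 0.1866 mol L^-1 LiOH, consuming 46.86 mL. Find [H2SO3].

0.252 M

n(LiOH) = 0.1866 x 0.04686 = 0.008744 mol.
At the final (second) equivalence point, 2 mol OH^- react per mol H2SO3, so n(H2SO3) = 0.008744 / 2 = 0.004372 mol.
[H2SO3] = 0.004372 / 0.01734 L = 0.252 M.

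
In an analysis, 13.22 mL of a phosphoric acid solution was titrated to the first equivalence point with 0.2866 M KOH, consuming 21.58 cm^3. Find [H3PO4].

0.468 M

n(KOH) = 0.2866 x 0.02158 = 0.006185 mol.
At the first equivalence point, 1 mol OH^- react per mol H3PO4, so n(H3PO4) = 0.006185 / 1 = 0.006185 mol.
[H3PO4] = 0.006185 / 0.01322 L = 0.468 M.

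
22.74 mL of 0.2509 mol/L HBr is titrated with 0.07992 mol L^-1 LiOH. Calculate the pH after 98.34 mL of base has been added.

12.25

n(acid) = 0.2509 x 0.02274 = 0.005705 mol; n(LiOH) added = 0.07992 x 0.09834 = 0.007859 mol.
Base is in excess by 0.007859 - 0.005705 = 0.002154 mol in a total volume of 0.1211 L.
[OH^-] = 0.002154/0.1211 = 0.01779 M, so pOH = 1.75 and pH = 14.00 - 1.75 = 12.25.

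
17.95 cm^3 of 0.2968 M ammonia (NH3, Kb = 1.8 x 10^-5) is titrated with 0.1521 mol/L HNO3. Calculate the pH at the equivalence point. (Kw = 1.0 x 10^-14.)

5.13

n(NH3) = 0.2968 x 0.01795 = 0.005328 mol; V(HNO3) at equivalence = 0.005328/0.1521 = 0.03503 L.
At equivalence the base is fully converted to NH4+; total volume = 0.05298 L, so [NH4+] = 0.005328/0.05298 = 0.1006 M.
Ka(NH4+) = Kw/Kb = 1.0e-14 / 1.8 x 10^-5 = 5.56e-10.
[H^+] = sqrt(Ka x [NH4+]) = sqrt(5.56e-10 x 0.1006) = 7.47e-6 M.
pH = -log(7.47e-6) = 5.13.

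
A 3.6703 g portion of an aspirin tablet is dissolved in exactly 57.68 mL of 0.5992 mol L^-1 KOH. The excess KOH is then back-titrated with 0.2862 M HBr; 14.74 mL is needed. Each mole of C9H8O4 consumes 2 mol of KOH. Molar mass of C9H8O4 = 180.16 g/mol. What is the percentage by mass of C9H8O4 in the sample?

74.5%

Total n(KOH) added = 0.5992 x 0.05768 = 0.03456 mol.
n(HBr) used = 0.2862 x 0.01474 = 0.004219 mol, which equals the excess n(KOH).
So n(KOH) consumed by the sample = 0.03456 - 0.004219 = 0.03034 mol.
n(C9H8O4) = 0.03034 / 2 = 0.01517 mol.
mass C9H8O4 = 0.01517 x 180.16 = 2.733 g, so %C9H8O4 = 2.733/3.6703 x 100 = 74.5%.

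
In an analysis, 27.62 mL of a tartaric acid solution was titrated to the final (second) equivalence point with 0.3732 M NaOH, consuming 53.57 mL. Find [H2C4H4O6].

0.362 M

n(NaOH) = 0.3732 x 0.05357 = 0.01999 mol.
At the final (second) equivalence point, 2 mol OH^- react per mol H2C4H4O6, so n(H2C4H4O6) = 0.01999 / 2 = 0.009996 mol.
[H2C4H4O6] = 0.009996 / 0.02762 L = 0.362 M.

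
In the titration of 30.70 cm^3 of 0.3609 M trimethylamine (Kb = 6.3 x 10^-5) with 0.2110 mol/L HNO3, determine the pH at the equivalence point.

5.34

n((CH3)3N) = 0.3609 x 0.03070 = 0.01108 mol; V(HNO3) at equivalence = 0.01108/0.2110 = 0.05251 L.
At equivalence the base is fully converted to (CH3)3NH+; total volume = 0.08321 L, so [(CH3)3NH+] = 0.01108/0.08321 = 0.1332 M.
Ka((CH3)3NH+) = Kw/Kb = 1.0e-14 / 6.3 x 10^-5 = 1.59e-10.
[H^+] = sqrt(Ka x [(CH3)3NH+]) = sqrt(1.59e-10 x 0.1332) = 4.60e-6 M.
pH = -log(4.60e-6) = 5.34.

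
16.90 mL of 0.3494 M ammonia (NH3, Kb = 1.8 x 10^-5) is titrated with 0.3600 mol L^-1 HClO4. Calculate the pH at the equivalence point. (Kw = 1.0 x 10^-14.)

n(NH3) = 0.3494 x 0.01690 = 0.005905 mol; V(HClO4) at equivalence = 0.005905/0.3600 = 0.01640 L.
At equivalence the base is fully converted to NH4+; total volume = 0.03330 L, so [NH4+] = 0.005905/0.03330 = 0.1773 M.
Ka(NH4+) = Kw/Kb = 1.0e-14 / 1.8 x 10^-5 = 5.56e-10.
[H^+] = sqrt(Ka x [NH4+]) = sqrt(5.56e-10 x 0.1773) = 9.93e-6 M.
pH = -log(9.93e-6) = 5.00.

5.00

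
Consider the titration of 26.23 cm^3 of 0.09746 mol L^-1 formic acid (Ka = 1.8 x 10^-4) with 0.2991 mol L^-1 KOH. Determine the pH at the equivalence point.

8.31

n(HCOOH) = 0.09746 x 0.02623 = 0.002556 mol; V(KOH) at equivalence = 0.002556/0.2991 = 0.008547 L.
At equivalence all the acid is converted to HCOO-; total volume = 0.02623 + 0.008547 = 0.03478 L, so [HCOO-] = 0.002556/0.03478 = 0.07351 M.
Kb = Kw/Ka = 1.0e-14 / 1.8 x 10^-4 = 5.56e-11.
[OH^-] = sqrt(Kb x [HCOO-]) = sqrt(5.56e-11 x 0.07351) = 2.02e-6 M.
pOH = 5.69, so pH = 14.00 - 5.69 = 8.31.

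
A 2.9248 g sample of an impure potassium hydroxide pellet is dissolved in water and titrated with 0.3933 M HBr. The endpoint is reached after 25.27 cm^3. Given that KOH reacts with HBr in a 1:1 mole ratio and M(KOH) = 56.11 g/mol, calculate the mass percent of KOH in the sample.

n(HBr) = 0.3933 x 0.02527 = 0.009939 mol.
n(KOH) = 0.009939 / 1 = 0.009939 mol.
mass of KOH = 0.009939 x 56.11 = 0.5577 g.
% purity = 0.5577 / 2.9248 x 100 = 19.1%.

19.1%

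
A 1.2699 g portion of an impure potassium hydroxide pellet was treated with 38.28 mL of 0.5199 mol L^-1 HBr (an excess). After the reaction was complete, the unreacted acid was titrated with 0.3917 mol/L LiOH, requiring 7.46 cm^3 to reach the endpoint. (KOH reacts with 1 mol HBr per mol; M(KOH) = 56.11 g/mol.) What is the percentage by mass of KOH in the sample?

Total n(HBr) added = 0.5199 x 0.03828 = 0.01990 mol.
n(LiOH) used = 0.3917 x 0.007460 = 0.002922 mol, which equals the excess n(HBr).
So n(HBr) consumed by the sample = 0.01990 - 0.002922 = 0.01698 mol.
n(KOH) = 0.01698 / 1 = 0.01698 mol.
mass KOH = 0.01698 x 56.11 = 0.9527 g, so %KOH = 0.9527/1.2699 x 100 = 75.0%.

75.0%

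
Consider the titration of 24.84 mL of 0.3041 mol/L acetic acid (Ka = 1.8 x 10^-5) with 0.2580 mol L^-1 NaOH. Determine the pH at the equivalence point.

n(CH3COOH) = 0.3041 x 0.02484 = 0.007554 mol; V(NaOH) at equivalence = 0.007554/0.2580 = 0.02928 L.
At equivalence all the acid is converted to CH3COO-; total volume = 0.02484 + 0.02928 = 0.05412 L, so [CH3COO-] = 0.007554/0.05412 = 0.1396 M.
Kb = Kw/Ka = 1.0e-14 / 1.8 x 10^-5 = 5.56e-10.
[OH^-] = sqrt(Kb x [CH3COO-]) = sqrt(5.56e-10 x 0.1396) = 8.81e-6 M.
pOH = 5.06, so pH = 14.00 - 5.06 = 8.94.

8.94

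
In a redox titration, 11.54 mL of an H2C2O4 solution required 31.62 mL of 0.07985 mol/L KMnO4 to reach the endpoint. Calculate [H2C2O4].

0.547 M

n(KMnO4) = 0.07985 x 0.03162 = 0.002525 mol.
From the balanced equation, 2 mol KMnO4 reacts with 5 mol H2C2O4, so n(H2C2O4) = 0.002525 x 5/2 = 0.006312 mol.
[H2C2O4] = 0.006312 / 0.01154 L = 0.547 M.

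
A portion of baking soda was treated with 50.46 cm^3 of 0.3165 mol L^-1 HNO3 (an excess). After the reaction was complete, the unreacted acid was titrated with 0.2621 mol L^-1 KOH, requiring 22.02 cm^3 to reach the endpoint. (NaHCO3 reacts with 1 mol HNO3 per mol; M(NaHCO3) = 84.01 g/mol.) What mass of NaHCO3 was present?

Total n(HNO3) added = 0.3165 x 0.05046 = 0.01597 mol.
n(KOH) used = 0.2621 x 0.02202 = 0.005771 mol, which equals the excess n(HNO3).
So n(HNO3) consumed by the sample = 0.01597 - 0.005771 = 0.01020 mol.
n(NaHCO3) = 0.01020 / 1 = 0.01020 mol.
mass = 0.01020 mol x 84.01 g/mol = 0.857 g.

0.857 g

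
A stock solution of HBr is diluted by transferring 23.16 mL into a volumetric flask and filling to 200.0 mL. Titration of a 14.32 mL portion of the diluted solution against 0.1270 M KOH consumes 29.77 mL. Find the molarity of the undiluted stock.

2.28 M

n(KOH) = 0.1270 x 0.02977 = 0.003781 mol.
n(HBr) in the aliquot = 0.003781 mol.
[diluted HBr] = 0.003781 / 0.01432 = 0.2640 M.
Dilution factor = 200.0/23.16 = 8.636, so [stock] = 0.2640 x 8.636 = 2.28 M.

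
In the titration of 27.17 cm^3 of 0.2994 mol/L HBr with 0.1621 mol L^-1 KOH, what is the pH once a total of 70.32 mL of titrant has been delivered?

12.52

n(acid) = 0.2994 x 0.02717 = 0.008135 mol; n(KOH) added = 0.1621 x 0.07032 = 0.01140 mol.
Base is in excess by 0.01140 - 0.008135 = 0.003264 mol in a total volume of 0.09749 L.
[OH^-] = 0.003264/0.09749 = 0.03348 M, so pOH = 1.48 and pH = 14.00 - 1.48 = 12.52.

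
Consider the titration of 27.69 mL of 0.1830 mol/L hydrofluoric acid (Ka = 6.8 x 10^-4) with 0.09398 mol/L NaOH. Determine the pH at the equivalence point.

n(HF) = 0.1830 x 0.02769 = 0.005067 mol; V(NaOH) at equivalence = 0.005067/0.09398 = 0.05392 L.
At equivalence all the acid is converted to F-; total volume = 0.02769 + 0.05392 = 0.08161 L, so [F-] = 0.005067/0.08161 = 0.06209 M.
Kb = Kw/Ka = 1.0e-14 / 6.8 x 10^-4 = 1.47e-11.
[OH^-] = sqrt(Kb x [F-]) = sqrt(1.47e-11 x 0.06209) = 9.56e-7 M.
pOH = 6.02, so pH = 14.00 - 6.02 = 7.98.

7.98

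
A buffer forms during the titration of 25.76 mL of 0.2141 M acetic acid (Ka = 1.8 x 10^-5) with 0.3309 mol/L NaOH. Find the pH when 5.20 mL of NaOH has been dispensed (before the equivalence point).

4.40

Initial n(CH3COOH) = 0.2141 x 0.02576 = 0.005515 mol.
n(NaOH) added = 0.3309 x 0.005200 = 0.001721 mol, converting that many moles of CH3COOH to CH3COO-.
Remaining n(CH3COOH) = 0.003795 mol; n(CH3COO-) = 0.001721 mol.
By Henderson-Hasselbalch, pH = pKa + log([A^-]/[HA]) = 4.74 + log(0.001721/0.003795) = 4.74 + (-0.34) = 4.40.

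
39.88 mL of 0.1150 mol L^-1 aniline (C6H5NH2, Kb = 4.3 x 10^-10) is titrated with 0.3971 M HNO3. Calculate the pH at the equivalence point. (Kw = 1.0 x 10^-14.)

n(C6H5NH2) = 0.1150 x 0.03988 = 0.004586 mol; V(HNO3) at equivalence = 0.004586/0.3971 = 0.01155 L.
At equivalence the base is fully converted to C6H5NH3+; total volume = 0.05143 L, so [C6H5NH3+] = 0.004586/0.05143 = 0.08917 M.
Ka(C6H5NH3+) = Kw/Kb = 1.0e-14 / 4.3 x 10^-10 = 2.33e-5.
[H^+] = sqrt(Ka x [C6H5NH3+]) = sqrt(2.33e-5 x 0.08917) = 0.00144 M.
pH = -log(0.00144) = 2.84.

2.84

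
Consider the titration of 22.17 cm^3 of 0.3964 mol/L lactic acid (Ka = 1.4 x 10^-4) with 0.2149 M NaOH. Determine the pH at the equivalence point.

8.50

n(HC3H5O3) = 0.3964 x 0.02217 = 0.008788 mol; V(NaOH) at equivalence = 0.008788/0.2149 = 0.04089 L.
At equivalence all the acid is converted to C3H5O3-; total volume = 0.02217 + 0.04089 = 0.06306 L, so [C3H5O3-] = 0.008788/0.06306 = 0.1394 M.
Kb = Kw/Ka = 1.0e-14 / 1.4 x 10^-4 = 7.14e-11.
[OH^-] = sqrt(Kb x [C3H5O3-]) = sqrt(7.14e-11 x 0.1394) = 3.15e-6 M.
pOH = 5.50, so pH = 14.00 - 5.50 = 8.50.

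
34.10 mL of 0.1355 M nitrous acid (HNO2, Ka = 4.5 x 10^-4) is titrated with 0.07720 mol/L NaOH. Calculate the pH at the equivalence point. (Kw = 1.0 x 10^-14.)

n(HNO2) = 0.1355 x 0.03410 = 0.004621 mol; V(NaOH) at equivalence = 0.004621/0.07720 = 0.05985 L.
At equivalence all the acid is converted to NO2-; total volume = 0.03410 + 0.05985 = 0.09395 L, so [NO2-] = 0.004621/0.09395 = 0.04918 M.
Kb = Kw/Ka = 1.0e-14 / 4.5 x 10^-4 = 2.22e-11.
[OH^-] = sqrt(Kb x [NO2-]) = sqrt(2.22e-11 x 0.04918) = 1.05e-6 M.
pOH = 5.98, so pH = 14.00 - 5.98 = 8.02.

8.02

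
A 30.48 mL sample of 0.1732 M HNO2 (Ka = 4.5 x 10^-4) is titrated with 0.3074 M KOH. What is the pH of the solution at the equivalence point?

n(HNO2) = 0.1732 x 0.03048 = 0.005279 mol; V(KOH) at equivalence = 0.005279/0.3074 = 0.01717 L.
At equivalence all the acid is converted to NO2-; total volume = 0.03048 + 0.01717 = 0.04765 L, so [NO2-] = 0.005279/0.04765 = 0.1108 M.
Kb = Kw/Ka = 1.0e-14 / 4.5 x 10^-4 = 2.22e-11.
[OH^-] = sqrt(Kb x [NO2-]) = sqrt(2.22e-11 x 0.1108) = 1.57e-6 M.
pOH = 5.80, so pH = 14.00 - 5.80 = 8.20.

8.20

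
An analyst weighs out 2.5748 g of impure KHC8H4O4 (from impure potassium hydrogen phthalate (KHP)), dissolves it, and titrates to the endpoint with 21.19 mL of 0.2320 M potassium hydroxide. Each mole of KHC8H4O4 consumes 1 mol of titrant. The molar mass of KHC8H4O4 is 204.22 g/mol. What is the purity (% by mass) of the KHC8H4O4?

n(KOH) = 0.2320 x 0.02119 = 0.004916 mol.
n(KHC8H4O4) = 0.004916 / 1 = 0.004916 mol.
mass of KHC8H4O4 = 0.004916 x 204.22 = 1.004 g.
% purity = 1.004 / 2.5748 x 100 = 39.0%.

39.0%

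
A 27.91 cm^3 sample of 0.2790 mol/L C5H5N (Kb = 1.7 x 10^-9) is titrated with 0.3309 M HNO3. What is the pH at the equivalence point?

n(C5H5N) = 0.2790 x 0.02791 = 0.007787 mol; V(HNO3) at equivalence = 0.007787/0.3309 = 0.02353 L.
At equivalence the base is fully converted to C5H5NH+; total volume = 0.05144 L, so [C5H5NH+] = 0.007787/0.05144 = 0.1514 M.
Ka(C5H5NH+) = Kw/Kb = 1.0e-14 / 1.7 x 10^-9 = 5.88e-6.
[H^+] = sqrt(Ka x [C5H5NH+]) = sqrt(5.88e-6 x 0.1514) = 0.000944 M.
pH = -log(0.000944) = 3.03.

3.03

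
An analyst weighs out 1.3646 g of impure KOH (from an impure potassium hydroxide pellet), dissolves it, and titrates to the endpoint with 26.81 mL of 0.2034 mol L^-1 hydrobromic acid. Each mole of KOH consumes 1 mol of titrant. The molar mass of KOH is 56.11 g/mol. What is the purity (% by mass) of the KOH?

n(HBr) = 0.2034 x 0.02681 = 0.005453 mol.
n(KOH) = 0.005453 / 1 = 0.005453 mol.
mass of KOH = 0.005453 x 56.11 = 0.3060 g.
% purity = 0.3060 / 1.3646 x 100 = 22.4%.

22.4%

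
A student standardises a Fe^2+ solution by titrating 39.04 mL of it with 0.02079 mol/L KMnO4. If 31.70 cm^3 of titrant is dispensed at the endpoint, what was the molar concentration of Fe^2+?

0.0844 M

n(KMnO4) = 0.02079 x 0.03170 = 0.0006590 mol.
From the balanced equation, 1 mol KMnO4 reacts with 5 mol Fe^2+, so n(Fe^2+) = 0.0006590 x 5/1 = 0.003295 mol.
[Fe^2+] = 0.003295 / 0.03904 L = 0.0844 M.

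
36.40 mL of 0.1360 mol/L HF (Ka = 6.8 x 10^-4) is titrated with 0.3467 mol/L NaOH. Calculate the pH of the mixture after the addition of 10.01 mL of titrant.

Initial n(HF) = 0.1360 x 0.03640 = 0.004950 mol.
n(NaOH) added = 0.3467 x 0.01001 = 0.003470 mol, converting that many moles of HF to F-.
Remaining n(HF) = 0.001480 mol; n(F-) = 0.003470 mol.
By Henderson-Hasselbalch, pH = pKa + log([A^-]/[HA]) = 3.17 + log(0.003470/0.001480) = 3.17 + (+0.37) = 3.54.

3.54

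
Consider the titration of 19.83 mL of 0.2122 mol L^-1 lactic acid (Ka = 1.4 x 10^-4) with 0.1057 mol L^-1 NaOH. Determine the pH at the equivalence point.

n(HC3H5O3) = 0.2122 x 0.01983 = 0.004208 mol; V(NaOH) at equivalence = 0.004208/0.1057 = 0.03981 L.
At equivalence all the acid is converted to C3H5O3-; total volume = 0.01983 + 0.03981 = 0.05964 L, so [C3H5O3-] = 0.004208/0.05964 = 0.07056 M.
Kb = Kw/Ka = 1.0e-14 / 1.4 x 10^-4 = 7.14e-11.
[OH^-] = sqrt(Kb x [C3H5O3-]) = sqrt(7.14e-11 x 0.07056) = 2.24e-6 M.
pOH = 5.65, so pH = 14.00 - 5.65 = 8.35.

8.35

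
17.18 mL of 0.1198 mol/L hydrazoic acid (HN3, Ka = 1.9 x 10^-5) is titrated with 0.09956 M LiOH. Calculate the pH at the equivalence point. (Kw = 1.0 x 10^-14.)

8.73

n(HN3) = 0.1198 x 0.01718 = 0.002058 mol; V(LiOH) at equivalence = 0.002058/0.09956 = 0.02067 L.
At equivalence all the acid is converted to N3-; total volume = 0.01718 + 0.02067 = 0.03785 L, so [N3-] = 0.002058/0.03785 = 0.05437 M.
Kb = Kw/Ka = 1.0e-14 / 1.9 x 10^-5 = 5.26e-10.
[OH^-] = sqrt(Kb x [N3-]) = sqrt(5.26e-10 x 0.05437) = 5.35e-6 M.
pOH = 5.27, so pH = 14.00 - 5.27 = 8.73.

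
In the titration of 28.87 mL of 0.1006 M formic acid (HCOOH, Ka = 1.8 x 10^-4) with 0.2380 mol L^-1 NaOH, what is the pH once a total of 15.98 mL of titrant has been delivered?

n(acid) = 0.1006 x 0.02887 = 0.002904 mol; n(NaOH) added = 0.2380 x 0.01598 = 0.003803 mol.
Base is in excess by 0.003803 - 0.002904 = 0.0008989 mol in a total volume of 0.04485 L.
[OH^-] = 0.0008989/0.04485 = 0.02004 M, so pOH = 1.70 and pH = 14.00 - 1.70 = 12.30.

12.30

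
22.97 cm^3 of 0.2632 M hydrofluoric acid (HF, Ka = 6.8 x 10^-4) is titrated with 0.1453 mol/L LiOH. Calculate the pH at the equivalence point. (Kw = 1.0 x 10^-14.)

8.07

n(HF) = 0.2632 x 0.02297 = 0.006046 mol; V(LiOH) at equivalence = 0.006046/0.1453 = 0.04161 L.
At equivalence all the acid is converted to F-; total volume = 0.02297 + 0.04161 = 0.06458 L, so [F-] = 0.006046/0.06458 = 0.09362 M.
Kb = Kw/Ka = 1.0e-14 / 6.8 x 10^-4 = 1.47e-11.
[OH^-] = sqrt(Kb x [F-]) = sqrt(1.47e-11 x 0.09362) = 1.17e-6 M.
pOH = 5.93, so pH = 14.00 - 5.93 = 8.07.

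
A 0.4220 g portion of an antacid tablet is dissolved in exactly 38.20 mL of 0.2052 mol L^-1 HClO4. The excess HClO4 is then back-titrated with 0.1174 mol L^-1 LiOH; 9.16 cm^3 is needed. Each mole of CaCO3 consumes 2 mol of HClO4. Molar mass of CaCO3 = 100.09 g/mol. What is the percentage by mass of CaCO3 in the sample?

80.2%

Total n(HClO4) added = 0.2052 x 0.03820 = 0.007839 mol.
n(LiOH) used = 0.1174 x 0.009160 = 0.001075 mol, which equals the excess n(HClO4).
So n(HClO4) consumed by the sample = 0.007839 - 0.001075 = 0.006763 mol.
n(CaCO3) = 0.006763 / 2 = 0.003382 mol.
mass CaCO3 = 0.003382 x 100.09 = 0.3385 g, so %CaCO3 = 0.3385/0.4220 x 100 = 80.2%.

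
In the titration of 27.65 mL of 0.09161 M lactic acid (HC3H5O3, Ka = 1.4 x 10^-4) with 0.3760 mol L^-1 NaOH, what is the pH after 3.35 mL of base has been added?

3.85

Initial n(HC3H5O3) = 0.09161 x 0.02765 = 0.002533 mol.
n(NaOH) added = 0.3760 x 0.003350 = 0.001260 mol, converting that many moles of HC3H5O3 to C3H5O3-.
Remaining n(HC3H5O3) = 0.001273 mol; n(C3H5O3-) = 0.001260 mol.
By Henderson-Hasselbalch, pH = pKa + log([A^-]/[HA]) = 3.85 + log(0.001260/0.001273) = 3.85 + (-0.00) = 3.85.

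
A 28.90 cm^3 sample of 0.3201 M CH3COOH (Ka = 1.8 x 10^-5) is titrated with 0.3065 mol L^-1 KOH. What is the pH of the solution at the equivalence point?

8.97

n(CH3COOH) = 0.3201 x 0.02890 = 0.009251 mol; V(KOH) at equivalence = 0.009251/0.3065 = 0.03018 L.
At equivalence all the acid is converted to CH3COO-; total volume = 0.02890 + 0.03018 = 0.05908 L, so [CH3COO-] = 0.009251/0.05908 = 0.1566 M.
Kb = Kw/Ka = 1.0e-14 / 1.8 x 10^-5 = 5.56e-10.
[OH^-] = sqrt(Kb x [CH3COO-]) = sqrt(5.56e-10 x 0.1566) = 9.33e-6 M.
pOH = 5.03, so pH = 14.00 - 5.03 = 8.97.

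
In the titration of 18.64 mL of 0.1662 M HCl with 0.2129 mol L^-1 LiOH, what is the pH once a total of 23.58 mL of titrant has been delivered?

n(acid) = 0.1662 x 0.01864 = 0.003098 mol; n(LiOH) added = 0.2129 x 0.02358 = 0.005020 mol.
Base is in excess by 0.005020 - 0.003098 = 0.001922 mol in a total volume of 0.04222 L.
[OH^-] = 0.001922/0.04222 = 0.04553 M, so pOH = 1.34 and pH = 14.00 - 1.34 = 12.66.

12.66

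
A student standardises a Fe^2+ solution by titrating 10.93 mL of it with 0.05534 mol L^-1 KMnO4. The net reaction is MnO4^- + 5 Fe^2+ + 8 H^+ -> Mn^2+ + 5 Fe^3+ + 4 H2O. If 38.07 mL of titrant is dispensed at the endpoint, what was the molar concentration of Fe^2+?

0.964 M

n(KMnO4) = 0.05534 x 0.03807 = 0.002107 mol.
From the balanced equation, 1 mol KMnO4 reacts with 5 mol Fe^2+, so n(Fe^2+) = 0.002107 x 5/1 = 0.01053 mol.
[Fe^2+] = 0.01053 / 0.01093 L = 0.964 M.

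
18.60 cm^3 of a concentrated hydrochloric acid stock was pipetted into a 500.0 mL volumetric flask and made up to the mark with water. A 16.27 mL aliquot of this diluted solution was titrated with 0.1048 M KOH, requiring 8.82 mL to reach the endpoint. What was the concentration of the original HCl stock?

n(KOH) = 0.1048 x 0.008820 = 0.0009243 mol.
n(HCl) in the aliquot = 0.0009243 mol.
[diluted HCl] = 0.0009243 / 0.01627 = 0.05681 M.
Dilution factor = 500.0/18.60 = 26.88, so [stock] = 0.05681 x 26.88 = 1.53 M.

1.53 M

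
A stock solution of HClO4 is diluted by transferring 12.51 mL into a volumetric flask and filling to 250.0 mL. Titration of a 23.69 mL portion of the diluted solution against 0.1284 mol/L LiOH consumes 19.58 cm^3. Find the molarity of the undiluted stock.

2.12 M

n(LiOH) = 0.1284 x 0.01958 = 0.002514 mol.
n(HClO4) in the aliquot = 0.002514 mol.
[diluted HClO4] = 0.002514 / 0.02369 = 0.1061 M.
Dilution factor = 250.0/12.51 = 19.98, so [stock] = 0.1061 x 19.98 = 2.12 M.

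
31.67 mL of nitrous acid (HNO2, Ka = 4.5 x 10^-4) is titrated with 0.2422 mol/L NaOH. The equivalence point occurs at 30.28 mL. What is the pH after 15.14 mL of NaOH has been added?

3.35

15.14 mL is exactly half the equivalence volume (30.28/2), i.e. the half-equivalence point.
There, n(HA) = n(A^-), so pH = pKa = -log(4.5 x 10^-4) = 3.35.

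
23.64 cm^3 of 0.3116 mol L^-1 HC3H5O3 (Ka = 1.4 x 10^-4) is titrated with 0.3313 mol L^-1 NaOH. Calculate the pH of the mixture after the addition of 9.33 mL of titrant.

3.71

Initial n(HC3H5O3) = 0.3116 x 0.02364 = 0.007366 mol.
n(NaOH) added = 0.3313 x 0.009330 = 0.003091 mol, converting that many moles of HC3H5O3 to C3H5O3-.
Remaining n(HC3H5O3) = 0.004275 mol; n(C3H5O3-) = 0.003091 mol.
By Henderson-Hasselbalch, pH = pKa + log([A^-]/[HA]) = 3.85 + log(0.003091/0.004275) = 3.85 + (-0.14) = 3.71.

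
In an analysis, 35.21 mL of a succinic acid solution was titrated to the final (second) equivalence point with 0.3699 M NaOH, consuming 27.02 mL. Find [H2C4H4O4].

n(NaOH) = 0.3699 x 0.02702 = 0.009995 mol.
At the final (second) equivalence point, 2 mol OH^- react per mol H2C4H4O4, so n(H2C4H4O4) = 0.009995 / 2 = 0.004997 mol.
[H2C4H4O4] = 0.004997 / 0.03521 L = 0.142 M.

0.142 M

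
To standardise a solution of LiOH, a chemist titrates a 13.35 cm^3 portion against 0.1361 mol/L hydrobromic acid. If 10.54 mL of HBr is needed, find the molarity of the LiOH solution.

n(HBr) delivered = 0.1361 x 0.01054 = 0.001434 mol.
For a 1:1 reaction, n(LiOH) = 0.001434 mol.
[LiOH] = 0.001434 mol / 0.01335 L = 0.107 M.

0.107 M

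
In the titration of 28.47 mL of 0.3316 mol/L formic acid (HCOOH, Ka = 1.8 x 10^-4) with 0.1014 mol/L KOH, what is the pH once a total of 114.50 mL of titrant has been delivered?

12.18

n(acid) = 0.3316 x 0.02847 = 0.009441 mol; n(KOH) added = 0.1014 x 0.1145 = 0.01161 mol.
Base is in excess by 0.01161 - 0.009441 = 0.002170 mol in a total volume of 0.1430 L.
[OH^-] = 0.002170/0.1430 = 0.01518 M, so pOH = 1.82 and pH = 14.00 - 1.82 = 12.18.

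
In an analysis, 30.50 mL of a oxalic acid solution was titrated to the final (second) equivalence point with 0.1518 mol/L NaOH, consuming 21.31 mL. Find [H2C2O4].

0.0530 M

n(NaOH) = 0.1518 x 0.02131 = 0.003235 mol.
At the final (second) equivalence point, 2 mol OH^- react per mol H2C2O4, so n(H2C2O4) = 0.003235 / 2 = 0.001617 mol.
[H2C2O4] = 0.001617 / 0.03050 L = 0.0530 M.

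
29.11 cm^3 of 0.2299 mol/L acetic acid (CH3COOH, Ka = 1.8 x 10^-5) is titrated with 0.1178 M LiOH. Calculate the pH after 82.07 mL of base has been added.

n(acid) = 0.2299 x 0.02911 = 0.006692 mol; n(LiOH) added = 0.1178 x 0.08207 = 0.009668 mol.
Base is in excess by 0.009668 - 0.006692 = 0.002975 mol in a total volume of 0.1112 L.
[OH^-] = 0.002975/0.1112 = 0.02676 M, so pOH = 1.57 and pH = 14.00 - 1.57 = 12.43.

12.43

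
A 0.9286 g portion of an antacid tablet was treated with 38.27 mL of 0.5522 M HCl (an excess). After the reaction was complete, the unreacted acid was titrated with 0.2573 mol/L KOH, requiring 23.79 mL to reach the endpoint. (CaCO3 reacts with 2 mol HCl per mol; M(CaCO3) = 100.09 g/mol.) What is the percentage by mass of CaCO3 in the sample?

80.9%

Total n(HCl) added = 0.5522 x 0.03827 = 0.02113 mol.
n(KOH) used = 0.2573 x 0.02379 = 0.006121 mol, which equals the excess n(HCl).
So n(HCl) consumed by the sample = 0.02113 - 0.006121 = 0.01501 mol.
n(CaCO3) = 0.01501 / 2 = 0.007506 mol.
mass CaCO3 = 0.007506 x 100.09 = 0.7513 g, so %CaCO3 = 0.7513/0.9286 x 100 = 80.9%.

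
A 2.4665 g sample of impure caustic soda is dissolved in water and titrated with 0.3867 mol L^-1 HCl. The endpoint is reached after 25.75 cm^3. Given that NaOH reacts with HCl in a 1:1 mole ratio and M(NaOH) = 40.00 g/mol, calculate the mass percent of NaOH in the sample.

16.1%

n(HCl) = 0.3867 x 0.02575 = 0.009958 mol.
n(NaOH) = 0.009958 / 1 = 0.009958 mol.
mass of NaOH = 0.009958 x 40.00 = 0.3983 g.
% purity = 0.3983 / 2.4665 x 100 = 16.1%.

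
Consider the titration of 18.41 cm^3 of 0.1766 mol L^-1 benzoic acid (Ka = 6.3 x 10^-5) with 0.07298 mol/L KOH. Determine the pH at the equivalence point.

8.46

n(C6H5COOH) = 0.1766 x 0.01841 = 0.003251 mol; V(KOH) at equivalence = 0.003251/0.07298 = 0.04455 L.
At equivalence all the acid is converted to C6H5COO-; total volume = 0.01841 + 0.04455 = 0.06296 L, so [C6H5COO-] = 0.003251/0.06296 = 0.05164 M.
Kb = Kw/Ka = 1.0e-14 / 6.3 x 10^-5 = 1.59e-10.
[OH^-] = sqrt(Kb x [C6H5COO-]) = sqrt(1.59e-10 x 0.05164) = 2.86e-6 M.
pOH = 5.54, so pH = 14.00 - 5.54 = 8.46.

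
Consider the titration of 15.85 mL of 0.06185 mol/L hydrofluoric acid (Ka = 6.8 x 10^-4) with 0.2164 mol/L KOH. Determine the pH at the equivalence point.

n(HF) = 0.06185 x 0.01585 = 0.0009803 mol; V(KOH) at equivalence = 0.0009803/0.2164 = 0.004530 L.
At equivalence all the acid is converted to F-; total volume = 0.01585 + 0.004530 = 0.02038 L, so [F-] = 0.0009803/0.02038 = 0.04810 M.
Kb = Kw/Ka = 1.0e-14 / 6.8 x 10^-4 = 1.47e-11.
[OH^-] = sqrt(Kb x [F-]) = sqrt(1.47e-11 x 0.04810) = 8.41e-7 M.
pOH = 6.08, so pH = 14.00 - 6.08 = 7.92.

7.92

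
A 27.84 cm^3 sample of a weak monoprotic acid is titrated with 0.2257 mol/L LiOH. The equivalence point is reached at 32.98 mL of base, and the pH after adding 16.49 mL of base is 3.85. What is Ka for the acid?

1.4 x 10^-4

16.49 mL is half of the equivalence volume, so this is the half-equivalence point where [HA] = [A^-].
At half-equivalence pH = pKa, so pKa = 3.85.
Ka = 10^(-3.85) = 1.4 x 10^-4.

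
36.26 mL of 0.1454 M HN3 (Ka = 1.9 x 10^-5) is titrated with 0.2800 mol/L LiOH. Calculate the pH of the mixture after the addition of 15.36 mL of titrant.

5.37

Initial n(HN3) = 0.1454 x 0.03626 = 0.005272 mol.
n(LiOH) added = 0.2800 x 0.01536 = 0.004301 mol, converting that many moles of HN3 to N3-.
Remaining n(HN3) = 0.0009714 mol; n(N3-) = 0.004301 mol.
By Henderson-Hasselbalch, pH = pKa + log([A^-]/[HA]) = 4.72 + log(0.004301/0.0009714) = 4.72 + (+0.65) = 5.37.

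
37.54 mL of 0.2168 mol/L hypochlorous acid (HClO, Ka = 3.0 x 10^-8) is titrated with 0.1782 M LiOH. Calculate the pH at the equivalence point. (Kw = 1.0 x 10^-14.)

10.26

n(HClO) = 0.2168 x 0.03754 = 0.008139 mol; V(LiOH) at equivalence = 0.008139/0.1782 = 0.04567 L.
At equivalence all the acid is converted to ClO-; total volume = 0.03754 + 0.04567 = 0.08321 L, so [ClO-] = 0.008139/0.08321 = 0.09781 M.
Kb = Kw/Ka = 1.0e-14 / 3.0 x 10^-8 = 3.33e-7.
[OH^-] = sqrt(Kb x [ClO-]) = sqrt(3.33e-7 x 0.09781) = 0.000181 M.
pOH = 3.74, so pH = 14.00 - 3.74 = 10.26.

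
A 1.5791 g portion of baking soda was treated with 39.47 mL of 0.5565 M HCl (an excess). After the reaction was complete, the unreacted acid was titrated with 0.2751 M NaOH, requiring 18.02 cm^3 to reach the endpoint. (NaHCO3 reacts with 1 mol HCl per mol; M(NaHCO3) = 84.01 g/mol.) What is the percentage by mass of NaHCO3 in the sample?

Total n(HCl) added = 0.5565 x 0.03947 = 0.02197 mol.
n(NaOH) used = 0.2751 x 0.01802 = 0.004957 mol, which equals the excess n(HCl).
So n(HCl) consumed by the sample = 0.02197 - 0.004957 = 0.01701 mol.
n(NaHCO3) = 0.01701 / 1 = 0.01701 mol.
mass NaHCO3 = 0.01701 x 84.01 = 1.429 g, so %NaHCO3 = 1.429/1.5791 x 100 = 90.5%.

90.5%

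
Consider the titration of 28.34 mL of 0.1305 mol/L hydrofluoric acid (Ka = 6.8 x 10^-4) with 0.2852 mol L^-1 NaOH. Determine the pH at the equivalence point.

8.06

n(HF) = 0.1305 x 0.02834 = 0.003698 mol; V(NaOH) at equivalence = 0.003698/0.2852 = 0.01297 L.
At equivalence all the acid is converted to F-; total volume = 0.02834 + 0.01297 = 0.04131 L, so [F-] = 0.003698/0.04131 = 0.08953 M.
Kb = Kw/Ka = 1.0e-14 / 6.8 x 10^-4 = 1.47e-11.
[OH^-] = sqrt(Kb x [F-]) = sqrt(1.47e-11 x 0.08953) = 1.15e-6 M.
pOH = 5.94, so pH = 14.00 - 5.94 = 8.06.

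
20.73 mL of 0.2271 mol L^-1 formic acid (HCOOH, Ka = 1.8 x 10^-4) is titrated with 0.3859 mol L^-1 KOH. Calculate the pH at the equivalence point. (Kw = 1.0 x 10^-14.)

n(HCOOH) = 0.2271 x 0.02073 = 0.004708 mol; V(KOH) at equivalence = 0.004708/0.3859 = 0.01220 L.
At equivalence all the acid is converted to HCOO-; total volume = 0.02073 + 0.01220 = 0.03293 L, so [HCOO-] = 0.004708/0.03293 = 0.1430 M.
Kb = Kw/Ka = 1.0e-14 / 1.8 x 10^-4 = 5.56e-11.
[OH^-] = sqrt(Kb x [HCOO-]) = sqrt(5.56e-11 x 0.1430) = 2.82e-6 M.
pOH = 5.55, so pH = 14.00 - 5.55 = 8.45.

8.45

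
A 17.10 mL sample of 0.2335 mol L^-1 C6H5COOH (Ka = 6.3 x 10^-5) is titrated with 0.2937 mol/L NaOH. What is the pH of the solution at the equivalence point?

n(C6H5COOH) = 0.2335 x 0.01710 = 0.003993 mol; V(NaOH) at equivalence = 0.003993/0.2937 = 0.01359 L.
At equivalence all the acid is converted to C6H5COO-; total volume = 0.01710 + 0.01359 = 0.03069 L, so [C6H5COO-] = 0.003993/0.03069 = 0.1301 M.
Kb = Kw/Ka = 1.0e-14 / 6.3 x 10^-5 = 1.59e-10.
[OH^-] = sqrt(Kb x [C6H5COO-]) = sqrt(1.59e-10 x 0.1301) = 4.54e-6 M.
pOH = 5.34, so pH = 14.00 - 5.34 = 8.66.

8.66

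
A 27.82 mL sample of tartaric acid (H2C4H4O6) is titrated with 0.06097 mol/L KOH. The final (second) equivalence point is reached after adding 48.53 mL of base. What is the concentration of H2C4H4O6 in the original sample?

0.0532 M

n(KOH) = 0.06097 x 0.04853 = 0.002959 mol.
At the final (second) equivalence point, 2 mol OH^- react per mol H2C4H4O6, so n(H2C4H4O6) = 0.002959 / 2 = 0.001479 mol.
[H2C4H4O6] = 0.001479 / 0.02782 L = 0.0532 M.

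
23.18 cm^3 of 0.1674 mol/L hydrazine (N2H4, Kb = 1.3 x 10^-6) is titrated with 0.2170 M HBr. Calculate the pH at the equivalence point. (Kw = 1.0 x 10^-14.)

n(N2H4) = 0.1674 x 0.02318 = 0.003880 mol; V(HBr) at equivalence = 0.003880/0.2170 = 0.01788 L.
At equivalence the base is fully converted to N2H5+; total volume = 0.04106 L, so [N2H5+] = 0.003880/0.04106 = 0.09450 M.
Ka(N2H5+) = Kw/Kb = 1.0e-14 / 1.3 x 10^-6 = 7.69e-9.
[H^+] = sqrt(Ka x [N2H5+]) = sqrt(7.69e-9 x 0.09450) = 2.70e-5 M.
pH = -log(2.70e-5) = 4.57.

4.57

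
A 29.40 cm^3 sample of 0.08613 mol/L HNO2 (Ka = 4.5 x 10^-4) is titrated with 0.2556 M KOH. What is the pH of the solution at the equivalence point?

n(HNO2) = 0.08613 x 0.02940 = 0.002532 mol; V(KOH) at equivalence = 0.002532/0.2556 = 0.009907 L.
At equivalence all the acid is converted to NO2-; total volume = 0.02940 + 0.009907 = 0.03931 L, so [NO2-] = 0.002532/0.03931 = 0.06442 M.
Kb = Kw/Ka = 1.0e-14 / 4.5 x 10^-4 = 2.22e-11.
[OH^-] = sqrt(Kb x [NO2-]) = sqrt(2.22e-11 x 0.06442) = 1.20e-6 M.
pOH = 5.92, so pH = 14.00 - 5.92 = 8.08.

8.08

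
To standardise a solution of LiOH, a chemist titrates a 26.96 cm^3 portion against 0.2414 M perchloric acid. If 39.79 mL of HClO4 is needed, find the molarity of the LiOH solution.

n(HClO4) delivered = 0.2414 x 0.03979 = 0.009605 mol.
For a 1:1 reaction, n(LiOH) = 0.009605 mol.
[LiOH] = 0.009605 mol / 0.02696 L = 0.356 M.

0.356 M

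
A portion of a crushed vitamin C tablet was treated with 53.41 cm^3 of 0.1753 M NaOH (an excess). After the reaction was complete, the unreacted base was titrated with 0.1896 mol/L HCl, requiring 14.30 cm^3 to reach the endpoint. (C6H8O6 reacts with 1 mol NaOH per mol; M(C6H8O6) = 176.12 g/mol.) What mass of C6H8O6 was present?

Total n(NaOH) added = 0.1753 x 0.05341 = 0.009363 mol.
n(HCl) used = 0.1896 x 0.01430 = 0.002711 mol, which equals the excess n(NaOH).
So n(NaOH) consumed by the sample = 0.009363 - 0.002711 = 0.006651 mol.
n(C6H8O6) = 0.006651 / 1 = 0.006651 mol.
mass = 0.006651 mol x 176.12 g/mol = 1.17 g.

1.17 g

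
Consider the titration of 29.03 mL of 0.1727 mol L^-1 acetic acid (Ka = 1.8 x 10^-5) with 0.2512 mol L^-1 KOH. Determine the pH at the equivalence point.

n(CH3COOH) = 0.1727 x 0.02903 = 0.005013 mol; V(KOH) at equivalence = 0.005013/0.2512 = 0.01996 L.
At equivalence all the acid is converted to CH3COO-; total volume = 0.02903 + 0.01996 = 0.04899 L, so [CH3COO-] = 0.005013/0.04899 = 0.1023 M.
Kb = Kw/Ka = 1.0e-14 / 1.8 x 10^-5 = 5.56e-10.
[OH^-] = sqrt(Kb x [CH3COO-]) = sqrt(5.56e-10 x 0.1023) = 7.54e-6 M.
pOH = 5.12, so pH = 14.00 - 5.12 = 8.88.

8.88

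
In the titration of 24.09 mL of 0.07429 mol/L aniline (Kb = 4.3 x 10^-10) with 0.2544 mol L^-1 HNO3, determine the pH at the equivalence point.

2.94

n(C6H5NH2) = 0.07429 x 0.02409 = 0.001790 mol; V(HNO3) at equivalence = 0.001790/0.2544 = 0.007035 L.
At equivalence the base is fully converted to C6H5NH3+; total volume = 0.03112 L, so [C6H5NH3+] = 0.001790/0.03112 = 0.05750 M.
Ka(C6H5NH3+) = Kw/Kb = 1.0e-14 / 4.3 x 10^-10 = 2.33e-5.
[H^+] = sqrt(Ka x [C6H5NH3+]) = sqrt(2.33e-5 x 0.05750) = 0.00116 M.
pH = -log(0.00116) = 2.94.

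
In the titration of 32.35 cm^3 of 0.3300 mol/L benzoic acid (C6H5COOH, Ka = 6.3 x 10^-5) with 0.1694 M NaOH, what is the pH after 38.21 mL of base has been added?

4.39

Initial n(C6H5COOH) = 0.3300 x 0.03235 = 0.01068 mol.
n(NaOH) added = 0.1694 x 0.03821 = 0.006473 mol, converting that many moles of C6H5COOH to C6H5COO-.
Remaining n(C6H5COOH) = 0.004203 mol; n(C6H5COO-) = 0.006473 mol.
By Henderson-Hasselbalch, pH = pKa + log([A^-]/[HA]) = 4.20 + log(0.006473/0.004203) = 4.20 + (+0.19) = 4.39.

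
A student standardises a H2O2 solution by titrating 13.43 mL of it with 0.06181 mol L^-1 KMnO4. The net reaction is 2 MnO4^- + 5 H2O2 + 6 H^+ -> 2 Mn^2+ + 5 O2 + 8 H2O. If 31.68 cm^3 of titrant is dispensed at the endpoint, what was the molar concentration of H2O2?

n(KMnO4) = 0.06181 x 0.03168 = 0.001958 mol.
From the balanced equation, 2 mol KMnO4 reacts with 5 mol H2O2, so n(H2O2) = 0.001958 x 5/2 = 0.004895 mol.
[H2O2] = 0.004895 / 0.01343 L = 0.365 M.

0.365 M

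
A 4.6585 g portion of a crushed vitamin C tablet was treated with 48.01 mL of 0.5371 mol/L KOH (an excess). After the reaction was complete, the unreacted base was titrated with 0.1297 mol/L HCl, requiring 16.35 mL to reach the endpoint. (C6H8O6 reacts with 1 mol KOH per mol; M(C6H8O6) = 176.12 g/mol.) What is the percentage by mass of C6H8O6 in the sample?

Total n(KOH) added = 0.5371 x 0.04801 = 0.02579 mol.
n(HCl) used = 0.1297 x 0.01635 = 0.002121 mol, which equals the excess n(KOH).
So n(KOH) consumed by the sample = 0.02579 - 0.002121 = 0.02367 mol.
n(C6H8O6) = 0.02367 / 1 = 0.02367 mol.
mass C6H8O6 = 0.02367 x 176.12 = 4.168 g, so %C6H8O6 = 4.168/4.6585 x 100 = 89.5%.

89.5%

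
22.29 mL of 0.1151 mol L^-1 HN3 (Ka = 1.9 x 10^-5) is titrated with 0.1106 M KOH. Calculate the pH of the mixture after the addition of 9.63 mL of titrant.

Initial n(HN3) = 0.1151 x 0.02229 = 0.002566 mol.
n(KOH) added = 0.1106 x 0.009630 = 0.001065 mol, converting that many moles of HN3 to N3-.
Remaining n(HN3) = 0.001501 mol; n(N3-) = 0.001065 mol.
By Henderson-Hasselbalch, pH = pKa + log([A^-]/[HA]) = 4.72 + log(0.001065/0.001501) = 4.72 + (-0.15) = 4.57.

4.57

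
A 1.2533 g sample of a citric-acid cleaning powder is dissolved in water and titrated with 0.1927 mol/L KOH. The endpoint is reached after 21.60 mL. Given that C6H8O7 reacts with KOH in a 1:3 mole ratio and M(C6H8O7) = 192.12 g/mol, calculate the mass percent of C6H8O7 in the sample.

n(KOH) = 0.1927 x 0.02160 = 0.004162 mol.
n(C6H8O7) = 0.004162 / 3 = 0.001387 mol.
mass of C6H8O7 = 0.001387 x 192.12 = 0.2666 g.
% purity = 0.2666 / 1.2533 x 100 = 21.3%.

21.3%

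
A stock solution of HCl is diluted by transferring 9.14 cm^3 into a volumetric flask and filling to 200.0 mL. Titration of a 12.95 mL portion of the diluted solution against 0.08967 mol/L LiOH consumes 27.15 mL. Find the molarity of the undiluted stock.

n(LiOH) = 0.08967 x 0.02715 = 0.002435 mol.
n(HCl) in the aliquot = 0.002435 mol.
[diluted HCl] = 0.002435 / 0.01295 = 0.1880 M.
Dilution factor = 200.0/9.140 = 21.88, so [stock] = 0.1880 x 21.88 = 4.11 M.

4.11 M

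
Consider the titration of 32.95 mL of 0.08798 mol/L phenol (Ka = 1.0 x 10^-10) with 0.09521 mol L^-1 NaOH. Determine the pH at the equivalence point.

n(C6H5OH) = 0.08798 x 0.03295 = 0.002899 mol; V(NaOH) at equivalence = 0.002899/0.09521 = 0.03045 L.
At equivalence all the acid is converted to C6H5O-; total volume = 0.03295 + 0.03045 = 0.06340 L, so [C6H5O-] = 0.002899/0.06340 = 0.04573 M.
Kb = Kw/Ka = 1.0e-14 / 1.0 x 10^-10 = 0.000100.
[OH^-] = sqrt(Kb x [C6H5O-]) = sqrt(0.000100 x 0.04573) = 0.00214 M.
pOH = 2.67, so pH = 14.00 - 2.67 = 11.33.

11.33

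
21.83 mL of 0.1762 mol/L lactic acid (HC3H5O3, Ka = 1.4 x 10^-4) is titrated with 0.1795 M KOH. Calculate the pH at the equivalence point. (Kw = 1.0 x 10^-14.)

8.40

n(HC3H5O3) = 0.1762 x 0.02183 = 0.003846 mol; V(KOH) at equivalence = 0.003846/0.1795 = 0.02143 L.
At equivalence all the acid is converted to C3H5O3-; total volume = 0.02183 + 0.02143 = 0.04326 L, so [C3H5O3-] = 0.003846/0.04326 = 0.08892 M.
Kb = Kw/Ka = 1.0e-14 / 1.4 x 10^-4 = 7.14e-11.
[OH^-] = sqrt(Kb x [C3H5O3-]) = sqrt(7.14e-11 x 0.08892) = 2.52e-6 M.
pOH = 5.60, so pH = 14.00 - 5.60 = 8.40.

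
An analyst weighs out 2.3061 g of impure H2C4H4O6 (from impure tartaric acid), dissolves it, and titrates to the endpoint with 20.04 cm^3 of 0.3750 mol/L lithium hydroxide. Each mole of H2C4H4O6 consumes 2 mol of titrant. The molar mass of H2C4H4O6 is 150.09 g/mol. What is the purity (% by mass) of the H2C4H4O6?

24.5%

n(LiOH) = 0.3750 x 0.02004 = 0.007515 mol.
n(H2C4H4O6) = 0.007515 / 2 = 0.003757 mol.
mass of H2C4H4O6 = 0.003757 x 150.09 = 0.5640 g.
% purity = 0.5640 / 2.3061 x 100 = 24.5%.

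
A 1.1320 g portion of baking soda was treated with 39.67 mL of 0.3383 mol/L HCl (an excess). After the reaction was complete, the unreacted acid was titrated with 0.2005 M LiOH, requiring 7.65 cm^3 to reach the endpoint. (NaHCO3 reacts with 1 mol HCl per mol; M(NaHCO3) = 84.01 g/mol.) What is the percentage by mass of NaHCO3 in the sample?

Total n(HCl) added = 0.3383 x 0.03967 = 0.01342 mol.
n(LiOH) used = 0.2005 x 0.007650 = 0.001534 mol, which equals the excess n(HCl).
So n(HCl) consumed by the sample = 0.01342 - 0.001534 = 0.01189 mol.
n(NaHCO3) = 0.01189 / 1 = 0.01189 mol.
mass NaHCO3 = 0.01189 x 84.01 = 0.9986 g, so %NaHCO3 = 0.9986/1.1320 x 100 = 88.2%.

88.2%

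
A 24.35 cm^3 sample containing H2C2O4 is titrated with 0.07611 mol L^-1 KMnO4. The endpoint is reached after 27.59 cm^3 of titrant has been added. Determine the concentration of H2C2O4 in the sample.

n(KMnO4) = 0.07611 x 0.02759 = 0.002100 mol.
From the balanced equation, 2 mol KMnO4 reacts with 5 mol H2C2O4, so n(H2C2O4) = 0.002100 x 5/2 = 0.005250 mol.
[H2C2O4] = 0.005250 / 0.02435 L = 0.216 M.

0.216 M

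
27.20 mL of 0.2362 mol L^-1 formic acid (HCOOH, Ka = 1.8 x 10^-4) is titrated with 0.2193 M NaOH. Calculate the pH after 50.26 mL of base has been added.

12.77

n(acid) = 0.2362 x 0.02720 = 0.006425 mol; n(NaOH) added = 0.2193 x 0.05026 = 0.01102 mol.
Base is in excess by 0.01102 - 0.006425 = 0.004597 mol in a total volume of 0.07746 L.
[OH^-] = 0.004597/0.07746 = 0.05935 M, so pOH = 1.23 and pH = 14.00 - 1.23 = 12.77.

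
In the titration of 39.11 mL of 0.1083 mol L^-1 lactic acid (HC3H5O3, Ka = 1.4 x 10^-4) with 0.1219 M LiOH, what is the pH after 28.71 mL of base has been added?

Initial n(HC3H5O3) = 0.1083 x 0.03911 = 0.004236 mol.
n(LiOH) added = 0.1219 x 0.02871 = 0.003500 mol, converting that many moles of HC3H5O3 to C3H5O3-.
Remaining n(HC3H5O3) = 0.0007359 mol; n(C3H5O3-) = 0.003500 mol.
By Henderson-Hasselbalch, pH = pKa + log([A^-]/[HA]) = 3.85 + log(0.003500/0.0007359) = 3.85 + (+0.68) = 4.53.

4.53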